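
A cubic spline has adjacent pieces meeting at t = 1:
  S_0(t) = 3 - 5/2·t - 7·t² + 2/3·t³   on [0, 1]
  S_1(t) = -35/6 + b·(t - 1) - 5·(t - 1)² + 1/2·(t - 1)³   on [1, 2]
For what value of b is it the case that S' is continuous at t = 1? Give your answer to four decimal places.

S_0'(t) = -5/2 - 14·t + 2·t², so S_0'(1) = -29/2. On the right, S_1'(1) = b, so b = -29/2.

-14.5000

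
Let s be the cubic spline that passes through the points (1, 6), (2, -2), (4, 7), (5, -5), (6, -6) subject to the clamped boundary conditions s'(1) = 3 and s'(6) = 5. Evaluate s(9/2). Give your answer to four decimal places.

With m_i denoting the second derivative at x_i, h_i = 1, 2, 1, 1, and Δ_i = (y_(i+1) − y_i)/h_i = -8, 9/2, -12, -1:
  1·m_0 + 6·m_1 + 2·m_2 = 6(Δ_1 - Δ_0) = 75
  2·m_1 + 6·m_2 + 1·m_3 = 6(Δ_2 - Δ_1) = -99
  1·m_2 + 4·m_3 + 1·m_4 = 6(Δ_3 - Δ_2) = 66
Clamped end conditions give two more equations: 2h_0·m_0 + h_0·m_1 = 6(Δ_0 - s'(1)) = -66 and h_3·m_3 + 2h_3·m_4 = 6(s'(6) - Δ_3) = 36.
Solving the tridiagonal system: m_0 = -3095/64, m_1 = 983/32, m_2 = -3901/128, m_3 = 1435/64, m_4 = 869/128.
On [4, 5], s(x) = 7 - 357/64·(x - 4) - 3901/256·(x - 4)² + 2257/256·(x - 4)³.
With (x - 4) = 1/2: s(9/2) = 3079/2048.

1.5034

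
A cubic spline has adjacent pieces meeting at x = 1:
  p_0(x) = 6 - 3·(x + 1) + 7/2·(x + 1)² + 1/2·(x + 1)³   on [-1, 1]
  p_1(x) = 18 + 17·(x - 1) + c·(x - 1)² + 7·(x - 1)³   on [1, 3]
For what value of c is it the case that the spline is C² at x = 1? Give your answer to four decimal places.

p_0''(x) = 7 + 3·(x + 1), so p_0''(1) = 13. On the right, p_1''(1) = 2c, so c = 13/2.

6.5000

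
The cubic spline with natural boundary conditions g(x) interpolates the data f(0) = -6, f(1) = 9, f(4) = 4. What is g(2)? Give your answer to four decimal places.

Write M_i for g''(x_i). With h_i = 1, 3 and divided differences Δ_i = 15, -5/3, the continuity of g' gives the tridiagonal system
  1·M_0 + 8·M_1 + 3·M_2 = 6(Δ_1 - Δ_0) = -100
Natural end conditions: M_0 = M_2 = 0.
Forward elimination and back-substitution give M_0 = 0, M_1 = -25/2, M_2 = 0.
On [1, 4], g(x) = 9 + 65/6·(x - 1) - 25/4·(x - 1)² + 25/36·(x - 1)³.
With (x - 1) = 1: g(2) = 257/18.

14.2778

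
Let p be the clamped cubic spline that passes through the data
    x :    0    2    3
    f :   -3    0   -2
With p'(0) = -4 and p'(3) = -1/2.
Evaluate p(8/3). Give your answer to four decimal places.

-1.4383

Put σ_i = p'' at the i-th knot. Here h = (2, 1) and Δ = (3/2, -2), so the interior equations h_(i-1)·σ_(i-1) + 2(h_(i-1)+h_i)·σ_i + h_i·σ_(i+1) = 6(Δ_i − Δ_(i-1)) read
  2·σ_0 + 6·σ_1 + 1·σ_2 = 6(Δ_1 - Δ_0) = -21
Clamped end conditions give two more equations: 2h_0·σ_0 + h_0·σ_1 = 6(Δ_0 - p'(0)) = 33 and h_1·σ_1 + 2h_1·σ_2 = 6(p'(3) - Δ_1) = 9.
Hence σ_0 = 155/12, σ_1 = -28/3, σ_2 = 55/6.
On [2, 3], p(x) = 0 - 5/12·(x - 2) - 14/3·(x - 2)² + 37/12·(x - 2)³.
With (x - 2) = 2/3: p(8/3) = -233/162.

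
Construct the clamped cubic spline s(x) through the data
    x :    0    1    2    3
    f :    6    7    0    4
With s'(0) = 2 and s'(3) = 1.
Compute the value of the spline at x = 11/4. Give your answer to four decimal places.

Let m_i = s''(x_i). Step sizes h_i = 1, 1, 1; slopes of the chords Δ_i = (y_(i+1) - y_i)/h_i = 1, -7, 4.
  1·m_0 + 4·m_1 + 1·m_2 = 6(Δ_1 - Δ_0) = -48
  1·m_1 + 4·m_2 + 1·m_3 = 6(Δ_2 - Δ_1) = 66
Clamped end conditions give two more equations: 2h_0·m_0 + h_0·m_1 = 6(Δ_0 - s'(0)) = -6 and h_2·m_2 + 2h_2·m_3 = 6(s'(3) - Δ_2) = -18.
Hence m_0 = 22/3, m_1 = -62/3, m_2 = 82/3, m_3 = -68/3.
On [2, 3], s(x) = 0 - 4/3·(x - 2) + 41/3·(x - 2)² - 25/3·(x - 2)³.
With (x - 2) = 3/4: s(11/4) = 203/64.

3.1719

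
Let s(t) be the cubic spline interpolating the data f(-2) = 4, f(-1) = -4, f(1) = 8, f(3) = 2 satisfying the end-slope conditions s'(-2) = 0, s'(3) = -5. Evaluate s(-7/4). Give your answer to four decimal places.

3.0231

Write m_i for s''(x_i). With h_i = 1, 2, 2 and divided differences Δ_i = -8, 6, -3, the continuity of s' gives the tridiagonal system
  1·m_0 + 6·m_1 + 2·m_2 = 6(Δ_1 - Δ_0) = 84
  2·m_1 + 8·m_2 + 2·m_3 = 6(Δ_2 - Δ_1) = -54
Clamped end conditions give two more equations: 2h_0·m_0 + h_0·m_1 = 6(Δ_0 - s'(-2)) = -48 and h_2·m_2 + 2h_2·m_3 = 6(s'(3) - Δ_2) = -12.
Hence m_0 = -836/23, m_1 = 568/23, m_2 = -320/23, m_3 = 91/23.
On [-2, -1], s(t) = 4 + 0·(t + 2) - 418/23·(t + 2)² + 234/23·(t + 2)³.
With (t + 2) = 1/4: s(-7/4) = 2225/736.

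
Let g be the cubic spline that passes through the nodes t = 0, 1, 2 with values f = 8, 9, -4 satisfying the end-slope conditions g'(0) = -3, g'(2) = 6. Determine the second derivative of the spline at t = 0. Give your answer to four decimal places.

Write M_i for g''(x_i). With h_i = 1, 1 and divided differences Δ_i = 1, -13, the continuity of g' gives the tridiagonal system
  1·M_0 + 4·M_1 + 1·M_2 = 6(Δ_1 - Δ_0) = -84
Clamped end conditions give two more equations: 2h_0·M_0 + h_0·M_1 = 6(Δ_0 - g'(0)) = 24 and h_1·M_1 + 2h_1·M_2 = 6(g'(2) - Δ_1) = 114.
Solving the tridiagonal system: M_0 = 75/2, M_1 = -51, M_2 = 165/2.

37.5000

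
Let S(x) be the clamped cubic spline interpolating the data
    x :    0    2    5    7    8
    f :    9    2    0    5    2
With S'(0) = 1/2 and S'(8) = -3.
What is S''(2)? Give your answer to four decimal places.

2.3626

Put m_i = S'' at the i-th knot. Here h = (2, 3, 2, 1) and Δ = (-7/2, -2/3, 5/2, -3), so the interior equations h_(i-1)·m_(i-1) + 2(h_(i-1)+h_i)·m_i + h_i·m_(i+1) = 6(Δ_i − Δ_(i-1)) read
  2·m_0 + 10·m_1 + 3·m_2 = 6(Δ_1 - Δ_0) = 17
  3·m_1 + 10·m_2 + 2·m_3 = 6(Δ_2 - Δ_1) = 19
  2·m_2 + 6·m_3 + 1·m_4 = 6(Δ_3 - Δ_2) = -33
Clamped end conditions give two more equations: 2h_0·m_0 + h_0·m_1 = 6(Δ_0 - S'(0)) = -24 and h_3·m_3 + 2h_3·m_4 = 6(S'(8) - Δ_3) = 0.
Hence m_0 = -1307/182, m_1 = 215/91, m_2 = 704/273, m_3 = -1894/273, m_4 = 947/273.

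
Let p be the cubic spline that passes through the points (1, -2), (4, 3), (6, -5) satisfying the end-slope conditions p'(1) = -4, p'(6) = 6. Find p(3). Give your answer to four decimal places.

With M_i denoting the second derivative at x_i, h_i = 3, 2, and Δ_i = (y_(i+1) − y_i)/h_i = 5/3, -4:
  3·M_0 + 10·M_1 + 2·M_2 = 6(Δ_1 - Δ_0) = -34
Clamped end conditions give two more equations: 2h_0·M_0 + h_0·M_1 = 6(Δ_0 - p'(1)) = 34 and h_1·M_1 + 2h_1·M_2 = 6(p'(6) - Δ_1) = 60.
Hence M_0 = 166/15, M_1 = -54/5, M_2 = 102/5.
On [1, 4], p(t) = -2 - 4·(t - 1) + 83/15·(t - 1)² - 164/135·(t - 1)³.
With (t - 1) = 2: p(3) = 326/135.

2.4148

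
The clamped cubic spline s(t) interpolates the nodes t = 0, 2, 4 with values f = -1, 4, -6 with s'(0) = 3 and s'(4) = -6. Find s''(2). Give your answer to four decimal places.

-6.7500

Let M_i = s''(x_i). Step sizes h_i = 2, 2; slopes of the chords Δ_i = (y_(i+1) - y_i)/h_i = 5/2, -5.
  2·M_0 + 8·M_1 + 2·M_2 = 6(Δ_1 - Δ_0) = -45
Clamped end conditions give two more equations: 2h_0·M_0 + h_0·M_1 = 6(Δ_0 - s'(0)) = -3 and h_1·M_1 + 2h_1·M_2 = 6(s'(4) - Δ_1) = -6.
Hence M_0 = 21/8, M_1 = -27/4, M_2 = 15/8.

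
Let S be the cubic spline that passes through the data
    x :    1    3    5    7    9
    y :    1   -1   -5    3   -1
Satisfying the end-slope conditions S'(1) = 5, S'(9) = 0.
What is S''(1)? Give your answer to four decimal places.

-8.9286

Put σ_i = S'' at the i-th knot. Here h = (2, 2, 2, 2) and Δ = (-1, -2, 4, -2), so the interior equations h_(i-1)·σ_(i-1) + 2(h_(i-1)+h_i)·σ_i + h_i·σ_(i+1) = 6(Δ_i − Δ_(i-1)) read
  2·σ_0 + 8·σ_1 + 2·σ_2 = 6(Δ_1 - Δ_0) = -6
  2·σ_1 + 8·σ_2 + 2·σ_3 = 6(Δ_2 - Δ_1) = 36
  2·σ_2 + 8·σ_3 + 2·σ_4 = 6(Δ_3 - Δ_2) = -36
Clamped end conditions give two more equations: 2h_0·σ_0 + h_0·σ_1 = 6(Δ_0 - S'(1)) = -36 and h_3·σ_3 + 2h_3·σ_4 = 6(S'(9) - Δ_3) = 12.
Forward elimination and back-substitution give σ_0 = -125/14, σ_1 = -1/7, σ_2 = 13/2, σ_3 = -55/7, σ_4 = 97/14.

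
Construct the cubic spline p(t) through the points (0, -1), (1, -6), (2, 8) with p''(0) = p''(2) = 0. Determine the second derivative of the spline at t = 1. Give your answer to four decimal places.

28.5000

With M_i denoting the second derivative at x_i, h_i = 1, 1, and Δ_i = (y_(i+1) − y_i)/h_i = -5, 14:
  1·M_0 + 4·M_1 + 1·M_2 = 6(Δ_1 - Δ_0) = 114
Natural end conditions: M_0 = M_2 = 0.
Solving: M_0 = 0, M_1 = 57/2, M_2 = 0.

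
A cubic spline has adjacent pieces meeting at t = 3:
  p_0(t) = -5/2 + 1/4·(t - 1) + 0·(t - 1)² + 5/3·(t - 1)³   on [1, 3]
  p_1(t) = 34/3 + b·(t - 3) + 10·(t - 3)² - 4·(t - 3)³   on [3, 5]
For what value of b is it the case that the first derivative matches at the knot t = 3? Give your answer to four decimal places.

20.2500

p_0'(t) = 1/4 + 0·(t - 1) + 5·(t - 1)², so p_0'(3) = 81/4. On the right, p_1'(3) = b, so b = 81/4.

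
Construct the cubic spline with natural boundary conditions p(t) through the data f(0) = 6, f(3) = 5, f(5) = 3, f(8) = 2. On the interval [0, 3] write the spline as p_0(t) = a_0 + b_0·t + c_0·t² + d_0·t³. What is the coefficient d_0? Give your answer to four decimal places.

-0.0278

With m_i denoting the second derivative at x_i, h_i = 3, 2, 3, and Δ_i = (y_(i+1) − y_i)/h_i = -1/3, -1, -1/3:
  3·m_0 + 10·m_1 + 2·m_2 = 6(Δ_1 - Δ_0) = -4
  2·m_1 + 10·m_2 + 3·m_3 = 6(Δ_2 - Δ_1) = 4
Natural end conditions: m_0 = m_3 = 0.
Forward elimination and back-substitution give m_0 = 0, m_1 = -1/2, m_2 = 1/2, m_3 = 0.
On [0, 3], with p_0(t) = a_0 + b_0·t + c_0·t² + d_0·t³: c_0 = m_0/2 = 0, d_0 = (m_1 - m_0)/(6h_0) = -1/36, b_0 = Δ_0 - h_0(2m_0 + m_1)/6 = -1/12.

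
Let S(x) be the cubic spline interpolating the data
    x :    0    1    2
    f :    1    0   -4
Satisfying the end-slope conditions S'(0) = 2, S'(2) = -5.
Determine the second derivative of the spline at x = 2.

-2

Let M_i = S''(x_i). Step sizes h_i = 1, 1; slopes of the chords Δ_i = (y_(i+1) - y_i)/h_i = -1, -4.
  1·M_0 + 4·M_1 + 1·M_2 = 6(Δ_1 - Δ_0) = -18
Clamped end conditions give two more equations: 2h_0·M_0 + h_0·M_1 = 6(Δ_0 - S'(0)) = -18 and h_1·M_1 + 2h_1·M_2 = 6(S'(2) - Δ_1) = -6.
Solving the tridiagonal system: M_0 = -8, M_1 = -2, M_2 = -2.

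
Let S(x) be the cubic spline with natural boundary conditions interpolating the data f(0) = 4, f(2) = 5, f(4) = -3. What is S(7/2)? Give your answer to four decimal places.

-0.4727

Write σ_i for S''(x_i). With h_i = 2, 2 and divided differences Δ_i = 1/2, -4, the continuity of S' gives the tridiagonal system
  2·σ_0 + 8·σ_1 + 2·σ_2 = 6(Δ_1 - Δ_0) = -27
Natural end conditions: σ_0 = σ_2 = 0.
Solving the tridiagonal system: σ_0 = 0, σ_1 = -27/8, σ_2 = 0.
On [2, 4], S(x) = 5 - 7/4·(x - 2) - 27/16·(x - 2)² + 9/32·(x - 2)³.
With (x - 2) = 3/2: S(7/2) = -121/256.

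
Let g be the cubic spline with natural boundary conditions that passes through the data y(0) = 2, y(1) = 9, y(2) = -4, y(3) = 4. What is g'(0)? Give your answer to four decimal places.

13.7333

Let m_i = g''(x_i). Step sizes h_i = 1, 1, 1; slopes of the chords Δ_i = (y_(i+1) - y_i)/h_i = 7, -13, 8.
  1·m_0 + 4·m_1 + 1·m_2 = 6(Δ_1 - Δ_0) = -120
  1·m_1 + 4·m_2 + 1·m_3 = 6(Δ_2 - Δ_1) = 126
Natural end conditions: m_0 = m_3 = 0.
Solving: m_0 = 0, m_1 = -202/5, m_2 = 208/5, m_3 = 0.
On [0, 1], g'(x) = b_0 + 2c_0·x + 3d_0·x² with b_0 = Δ_0 - h_0(2m_0 + m_1)/6 = 206/15, c_0 = m_0/2 = 0, d_0 = (m_1 - m_0)/(6h_0) = -101/15. So g'(0) = 206/15.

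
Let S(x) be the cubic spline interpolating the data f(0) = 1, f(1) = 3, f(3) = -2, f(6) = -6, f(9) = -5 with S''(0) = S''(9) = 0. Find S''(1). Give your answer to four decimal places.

-5.0243

Let M_i = S''(x_i). Step sizes h_i = 1, 2, 3, 3; slopes of the chords Δ_i = (y_(i+1) - y_i)/h_i = 2, -5/2, -4/3, 1/3.
  1·M_0 + 6·M_1 + 2·M_2 = 6(Δ_1 - Δ_0) = -27
  2·M_1 + 10·M_2 + 3·M_3 = 6(Δ_2 - Δ_1) = 7
  3·M_2 + 12·M_3 + 3·M_4 = 6(Δ_3 - Δ_2) = 10
Natural end conditions: M_0 = M_4 = 0.
Forward elimination and back-substitution give M_0 = 0, M_1 = -1035/206, M_2 = 162/103, M_3 = 136/309, M_4 = 0.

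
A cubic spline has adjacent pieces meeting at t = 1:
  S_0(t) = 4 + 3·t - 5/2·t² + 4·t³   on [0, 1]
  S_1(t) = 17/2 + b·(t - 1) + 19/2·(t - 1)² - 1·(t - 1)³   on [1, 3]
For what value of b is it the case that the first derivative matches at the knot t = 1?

10

S_0'(t) = 3 - 5·t + 12·t², so S_0'(1) = 10. On the right, S_1'(1) = b, so b = 10.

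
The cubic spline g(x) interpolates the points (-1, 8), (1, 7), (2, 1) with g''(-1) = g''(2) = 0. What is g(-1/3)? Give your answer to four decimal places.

8.7531

Put M_i = g'' at the i-th knot. Here h = (2, 1) and Δ = (-1/2, -6), so the interior equations h_(i-1)·M_(i-1) + 2(h_(i-1)+h_i)·M_i + h_i·M_(i+1) = 6(Δ_i − Δ_(i-1)) read
  2·M_0 + 6·M_1 + 1·M_2 = 6(Δ_1 - Δ_0) = -33
Natural end conditions: M_0 = M_2 = 0.
Solving the tridiagonal system: M_0 = 0, M_1 = -11/2, M_2 = 0.
On [-1, 1], g(x) = 8 + 4/3·(x + 1) + 0·(x + 1)² - 11/24·(x + 1)³.
With (x + 1) = 2/3: g(-1/3) = 709/81.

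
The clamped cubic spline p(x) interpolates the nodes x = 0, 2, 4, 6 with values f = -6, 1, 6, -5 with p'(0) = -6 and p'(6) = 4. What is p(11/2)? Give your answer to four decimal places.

-4.8813

Let M_i = p''(x_i). Step sizes h_i = 2, 2, 2; slopes of the chords Δ_i = (y_(i+1) - y_i)/h_i = 7/2, 5/2, -11/2.
  2·M_0 + 8·M_1 + 2·M_2 = 6(Δ_1 - Δ_0) = -6
  2·M_1 + 8·M_2 + 2·M_3 = 6(Δ_2 - Δ_1) = -48
Clamped end conditions give two more equations: 2h_0·M_0 + h_0·M_1 = 6(Δ_0 - p'(0)) = 57 and h_2·M_2 + 2h_2·M_3 = 6(p'(6) - Δ_2) = 57.
Solving: M_0 = 457/30, M_1 = -59/30, M_2 = -311/30, M_3 = 583/30.
On [4, 6], p(x) = 6 - 76/15·(x - 4) - 311/60·(x - 4)² + 149/60·(x - 4)³.
With (x - 4) = 3/2: p(11/2) = -781/160.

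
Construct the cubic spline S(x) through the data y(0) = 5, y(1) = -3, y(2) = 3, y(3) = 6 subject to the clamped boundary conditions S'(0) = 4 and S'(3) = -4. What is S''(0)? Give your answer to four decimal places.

-54.5333

Write M_i for S''(x_i). With h_i = 1, 1, 1 and divided differences Δ_i = -8, 6, 3, the continuity of S' gives the tridiagonal system
  1·M_0 + 4·M_1 + 1·M_2 = 6(Δ_1 - Δ_0) = 84
  1·M_1 + 4·M_2 + 1·M_3 = 6(Δ_2 - Δ_1) = -18
Clamped end conditions give two more equations: 2h_0·M_0 + h_0·M_1 = 6(Δ_0 - S'(0)) = -72 and h_2·M_2 + 2h_2·M_3 = 6(S'(3) - Δ_2) = -42.
Solving the tridiagonal system: M_0 = -818/15, M_1 = 556/15, M_2 = -146/15, M_3 = -242/15.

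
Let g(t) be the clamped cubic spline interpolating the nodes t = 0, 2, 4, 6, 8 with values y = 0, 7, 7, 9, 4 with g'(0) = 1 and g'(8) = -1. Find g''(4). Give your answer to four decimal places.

3.1250

With σ_i denoting the second derivative at x_i, h_i = 2, 2, 2, 2, and Δ_i = (y_(i+1) − y_i)/h_i = 7/2, 0, 1, -5/2:
  2·σ_0 + 8·σ_1 + 2·σ_2 = 6(Δ_1 - Δ_0) = -21
  2·σ_1 + 8·σ_2 + 2·σ_3 = 6(Δ_2 - Δ_1) = 6
  2·σ_2 + 8·σ_3 + 2·σ_4 = 6(Δ_3 - Δ_2) = -21
Clamped end conditions give two more equations: 2h_0·σ_0 + h_0·σ_1 = 6(Δ_0 - g'(0)) = 15 and h_3·σ_3 + 2h_3·σ_4 = 6(g'(8) - Δ_3) = 9.
Hence σ_0 = 349/56, σ_1 = -139/28, σ_2 = 25/8, σ_3 = -127/28, σ_4 = 253/56.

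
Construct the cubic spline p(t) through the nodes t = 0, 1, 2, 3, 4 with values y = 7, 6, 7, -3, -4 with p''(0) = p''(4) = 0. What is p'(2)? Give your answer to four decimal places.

Put σ_i = p'' at the i-th knot. Here h = (1, 1, 1, 1) and Δ = (-1, 1, -10, -1), so the interior equations h_(i-1)·σ_(i-1) + 2(h_(i-1)+h_i)·σ_i + h_i·σ_(i+1) = 6(Δ_i − Δ_(i-1)) read
  1·σ_0 + 4·σ_1 + 1·σ_2 = 6(Δ_1 - Δ_0) = 12
  1·σ_1 + 4·σ_2 + 1·σ_3 = 6(Δ_2 - Δ_1) = -66
  1·σ_2 + 4·σ_3 + 1·σ_4 = 6(Δ_3 - Δ_2) = 54
Natural end conditions: σ_0 = σ_4 = 0.
Forward elimination and back-substitution give σ_0 = 0, σ_1 = 249/28, σ_2 = -165/7, σ_3 = 543/28, σ_4 = 0.
On [2, 3], p'(t) = b_2 + 2c_2·(t - 2) + 3d_2·(t - 2)² with b_2 = Δ_2 - h_2(2σ_2 + σ_3)/6 = -43/8, c_2 = σ_2/2 = -165/14, d_2 = (σ_3 - σ_2)/(6h_2) = 401/56. So p'(2) = -43/8.

-5.3750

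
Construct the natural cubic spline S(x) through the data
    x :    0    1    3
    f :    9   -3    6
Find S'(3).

Write M_i for S''(x_i). With h_i = 1, 2 and divided differences Δ_i = -12, 9/2, the continuity of S' gives the tridiagonal system
  1·M_0 + 6·M_1 + 2·M_2 = 6(Δ_1 - Δ_0) = 99
Natural end conditions: M_0 = M_2 = 0.
Solving the tridiagonal system: M_0 = 0, M_1 = 33/2, M_2 = 0.
On [1, 3], S'(x) = b_1 + 2c_1·(x - 1) + 3d_1·(x - 1)² with b_1 = Δ_1 - h_1(2M_1 + M_2)/6 = -13/2, c_1 = M_1/2 = 33/4, d_1 = (M_2 - M_1)/(6h_1) = -11/8. So S'(3) = 10.

10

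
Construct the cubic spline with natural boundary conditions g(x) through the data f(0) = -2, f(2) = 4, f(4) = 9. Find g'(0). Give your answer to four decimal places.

3.1250

Put M_i = g'' at the i-th knot. Here h = (2, 2) and Δ = (3, 5/2), so the interior equations h_(i-1)·M_(i-1) + 2(h_(i-1)+h_i)·M_i + h_i·M_(i+1) = 6(Δ_i − Δ_(i-1)) read
  2·M_0 + 8·M_1 + 2·M_2 = 6(Δ_1 - Δ_0) = -3
Natural end conditions: M_0 = M_2 = 0.
Forward elimination and back-substitution give M_0 = 0, M_1 = -3/8, M_2 = 0.
On [0, 2], g'(x) = b_0 + 2c_0·x + 3d_0·x² with b_0 = Δ_0 - h_0(2M_0 + M_1)/6 = 25/8, c_0 = M_0/2 = 0, d_0 = (M_1 - M_0)/(6h_0) = -1/32. So g'(0) = 25/8.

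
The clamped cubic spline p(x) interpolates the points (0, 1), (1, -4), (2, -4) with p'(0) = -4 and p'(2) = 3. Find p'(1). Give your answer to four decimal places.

With M_i denoting the second derivative at x_i, h_i = 1, 1, and Δ_i = (y_(i+1) − y_i)/h_i = -5, 0:
  1·M_0 + 4·M_1 + 1·M_2 = 6(Δ_1 - Δ_0) = 30
Clamped end conditions give two more equations: 2h_0·M_0 + h_0·M_1 = 6(Δ_0 - p'(0)) = -6 and h_1·M_1 + 2h_1·M_2 = 6(p'(2) - Δ_1) = 18.
Hence M_0 = -7, M_1 = 8, M_2 = 5.
On [1, 2], p'(x) = b_1 + 2c_1·(x - 1) + 3d_1·(x - 1)² with b_1 = Δ_1 - h_1(2M_1 + M_2)/6 = -7/2, c_1 = M_1/2 = 4, d_1 = (M_2 - M_1)/(6h_1) = -1/2. So p'(1) = -7/2.

-3.5000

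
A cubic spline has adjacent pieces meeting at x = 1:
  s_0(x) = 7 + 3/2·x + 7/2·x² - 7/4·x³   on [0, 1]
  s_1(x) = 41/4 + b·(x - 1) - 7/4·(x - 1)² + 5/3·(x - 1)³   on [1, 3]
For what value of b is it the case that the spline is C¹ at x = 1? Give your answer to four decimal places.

3.2500

s_0'(x) = 3/2 + 7·x - 21/4·x², so s_0'(1) = 13/4. On the right, s_1'(1) = b, so b = 13/4.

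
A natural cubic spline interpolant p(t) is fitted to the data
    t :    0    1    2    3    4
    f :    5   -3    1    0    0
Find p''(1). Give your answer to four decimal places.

Write m_i for p''(x_i). With h_i = 1, 1, 1, 1 and divided differences Δ_i = -8, 4, -1, 0, the continuity of p' gives the tridiagonal system
  1·m_0 + 4·m_1 + 1·m_2 = 6(Δ_1 - Δ_0) = 72
  1·m_1 + 4·m_2 + 1·m_3 = 6(Δ_2 - Δ_1) = -30
  1·m_2 + 4·m_3 + 1·m_4 = 6(Δ_3 - Δ_2) = 6
Natural end conditions: m_0 = m_4 = 0.
Hence m_0 = 0, m_1 = 603/28, m_2 = -99/7, m_3 = 141/28, m_4 = 0.

21.5357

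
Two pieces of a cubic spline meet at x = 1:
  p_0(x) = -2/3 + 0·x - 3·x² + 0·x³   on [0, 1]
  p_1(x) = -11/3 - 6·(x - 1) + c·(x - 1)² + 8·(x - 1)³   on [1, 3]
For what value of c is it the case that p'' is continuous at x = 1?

-3

p_0''(x) = -6 + 0·x, so p_0''(1) = -6. On the right, p_1''(1) = 2c, so c = -3.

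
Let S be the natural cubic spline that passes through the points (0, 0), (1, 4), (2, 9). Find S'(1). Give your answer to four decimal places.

Write M_i for S''(x_i). With h_i = 1, 1 and divided differences Δ_i = 4, 5, the continuity of S' gives the tridiagonal system
  1·M_0 + 4·M_1 + 1·M_2 = 6(Δ_1 - Δ_0) = 6
Natural end conditions: M_0 = M_2 = 0.
Solving: M_0 = 0, M_1 = 3/2, M_2 = 0.
On [1, 2], S'(t) = b_1 + 2c_1·(t - 1) + 3d_1·(t - 1)² with b_1 = Δ_1 - h_1(2M_1 + M_2)/6 = 9/2, c_1 = M_1/2 = 3/4, d_1 = (M_2 - M_1)/(6h_1) = -1/4. So S'(1) = 9/2.

4.5000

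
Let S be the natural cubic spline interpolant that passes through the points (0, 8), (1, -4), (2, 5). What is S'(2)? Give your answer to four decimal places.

With M_i denoting the second derivative at x_i, h_i = 1, 1, and Δ_i = (y_(i+1) − y_i)/h_i = -12, 9:
  1·M_0 + 4·M_1 + 1·M_2 = 6(Δ_1 - Δ_0) = 126
Natural end conditions: M_0 = M_2 = 0.
Solving the tridiagonal system: M_0 = 0, M_1 = 63/2, M_2 = 0.
On [1, 2], S'(x) = b_1 + 2c_1·(x - 1) + 3d_1·(x - 1)² with b_1 = Δ_1 - h_1(2M_1 + M_2)/6 = -3/2, c_1 = M_1/2 = 63/4, d_1 = (M_2 - M_1)/(6h_1) = -21/4. So S'(2) = 57/4.

14.2500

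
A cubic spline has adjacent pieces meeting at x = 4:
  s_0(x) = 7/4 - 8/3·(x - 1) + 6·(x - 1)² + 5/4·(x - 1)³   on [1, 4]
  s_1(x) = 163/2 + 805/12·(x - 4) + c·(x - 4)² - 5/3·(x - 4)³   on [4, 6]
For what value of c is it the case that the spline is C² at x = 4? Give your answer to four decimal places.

s_0''(x) = 12 + 15/2·(x - 1), so s_0''(4) = 69/2. On the right, s_1''(4) = 2c, so c = 69/4.

17.2500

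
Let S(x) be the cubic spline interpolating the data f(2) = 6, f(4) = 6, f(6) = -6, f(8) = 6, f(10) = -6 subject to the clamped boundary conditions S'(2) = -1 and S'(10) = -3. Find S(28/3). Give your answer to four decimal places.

-1.9259

Write M_i for S''(x_i). With h_i = 2, 2, 2, 2 and divided differences Δ_i = 0, -6, 6, -6, the continuity of S' gives the tridiagonal system
  2·M_0 + 8·M_1 + 2·M_2 = 6(Δ_1 - Δ_0) = -36
  2·M_1 + 8·M_2 + 2·M_3 = 6(Δ_2 - Δ_1) = 72
  2·M_2 + 8·M_3 + 2·M_4 = 6(Δ_3 - Δ_2) = -72
Clamped end conditions give two more equations: 2h_0·M_0 + h_0·M_1 = 6(Δ_0 - S'(2)) = 6 and h_3·M_3 + 2h_3·M_4 = 6(S'(10) - Δ_3) = 18.
Solving: M_0 = 13/2, M_1 = -10, M_2 = 31/2, M_3 = -16, M_4 = 25/2.
On [8, 10], S(x) = 6 + 1/2·(x - 8) - 8·(x - 8)² + 19/8·(x - 8)³.
With (x - 8) = 4/3: S(28/3) = -52/27.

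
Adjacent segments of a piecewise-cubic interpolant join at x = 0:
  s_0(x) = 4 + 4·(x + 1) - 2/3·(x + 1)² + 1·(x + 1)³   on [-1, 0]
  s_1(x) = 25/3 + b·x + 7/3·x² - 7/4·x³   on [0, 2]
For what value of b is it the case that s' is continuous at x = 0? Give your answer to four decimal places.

5.6667

s_0'(x) = 4 - 4/3·(x + 1) + 3·(x + 1)², so s_0'(0) = 17/3. On the right, s_1'(0) = b, so b = 17/3.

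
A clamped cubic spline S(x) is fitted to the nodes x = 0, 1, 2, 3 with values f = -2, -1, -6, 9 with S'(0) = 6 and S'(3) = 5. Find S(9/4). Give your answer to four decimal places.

-2.7844

Let M_i = S''(x_i). Step sizes h_i = 1, 1, 1; slopes of the chords Δ_i = (y_(i+1) - y_i)/h_i = 1, -5, 15.
  1·M_0 + 4·M_1 + 1·M_2 = 6(Δ_1 - Δ_0) = -36
  1·M_1 + 4·M_2 + 1·M_3 = 6(Δ_2 - Δ_1) = 120
Clamped end conditions give two more equations: 2h_0·M_0 + h_0·M_1 = 6(Δ_0 - S'(0)) = -30 and h_2·M_2 + 2h_2·M_3 = 6(S'(3) - Δ_2) = -60.
Forward elimination and back-substitution give M_0 = -76/15, M_1 = -298/15, M_2 = 728/15, M_3 = -814/15.
On [2, 3], S(x) = -6 + 118/15·(x - 2) + 364/15·(x - 2)² - 257/15·(x - 2)³.
With (x - 2) = 1/4: S(9/4) = -891/320.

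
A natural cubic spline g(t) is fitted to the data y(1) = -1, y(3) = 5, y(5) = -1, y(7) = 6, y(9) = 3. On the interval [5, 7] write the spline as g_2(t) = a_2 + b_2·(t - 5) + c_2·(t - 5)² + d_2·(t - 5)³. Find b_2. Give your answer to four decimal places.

0.1250

Write M_i for g''(x_i). With h_i = 2, 2, 2, 2 and divided differences Δ_i = 3, -3, 7/2, -3/2, the continuity of g' gives the tridiagonal system
  2·M_0 + 8·M_1 + 2·M_2 = 6(Δ_1 - Δ_0) = -36
  2·M_1 + 8·M_2 + 2·M_3 = 6(Δ_2 - Δ_1) = 39
  2·M_2 + 8·M_3 + 2·M_4 = 6(Δ_3 - Δ_2) = -30
Natural end conditions: M_0 = M_4 = 0.
Solving: M_0 = 0, M_1 = -363/56, M_2 = 111/14, M_3 = -321/56, M_4 = 0.
On [5, 7], with g_2(t) = a_2 + b_2·(t - 5) + c_2·(t - 5)² + d_2·(t - 5)³: c_2 = M_2/2 = 111/28, d_2 = (M_3 - M_2)/(6h_2) = -255/224, b_2 = Δ_2 - h_2(2M_2 + M_3)/6 = 1/8.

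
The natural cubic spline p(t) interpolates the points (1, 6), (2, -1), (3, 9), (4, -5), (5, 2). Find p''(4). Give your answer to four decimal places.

Put m_i = p'' at the i-th knot. Here h = (1, 1, 1, 1) and Δ = (-7, 10, -14, 7), so the interior equations h_(i-1)·m_(i-1) + 2(h_(i-1)+h_i)·m_i + h_i·m_(i+1) = 6(Δ_i − Δ_(i-1)) read
  1·m_0 + 4·m_1 + 1·m_2 = 6(Δ_1 - Δ_0) = 102
  1·m_1 + 4·m_2 + 1·m_3 = 6(Δ_2 - Δ_1) = -144
  1·m_2 + 4·m_3 + 1·m_4 = 6(Δ_3 - Δ_2) = 126
Natural end conditions: m_0 = m_4 = 0.
Solving: m_0 = 0, m_1 = 279/7, m_2 = -402/7, m_3 = 321/7, m_4 = 0.

45.8571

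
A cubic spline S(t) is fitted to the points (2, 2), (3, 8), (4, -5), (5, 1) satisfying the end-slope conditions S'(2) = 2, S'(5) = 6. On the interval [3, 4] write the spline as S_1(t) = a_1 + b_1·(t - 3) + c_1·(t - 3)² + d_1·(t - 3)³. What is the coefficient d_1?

16

With M_i denoting the second derivative at x_i, h_i = 1, 1, 1, and Δ_i = (y_(i+1) − y_i)/h_i = 6, -13, 6:
  1·M_0 + 4·M_1 + 1·M_2 = 6(Δ_1 - Δ_0) = -114
  1·M_1 + 4·M_2 + 1·M_3 = 6(Δ_2 - Δ_1) = 114
Clamped end conditions give two more equations: 2h_0·M_0 + h_0·M_1 = 6(Δ_0 - S'(2)) = 24 and h_2·M_2 + 2h_2·M_3 = 6(S'(5) - Δ_2) = 0.
Forward elimination and back-substitution give M_0 = 110/3, M_1 = -148/3, M_2 = 140/3, M_3 = -70/3.
On [3, 4], with S_1(t) = a_1 + b_1·(t - 3) + c_1·(t - 3)² + d_1·(t - 3)³: c_1 = M_1/2 = -74/3, d_1 = (M_2 - M_1)/(6h_1) = 16, b_1 = Δ_1 - h_1(2M_1 + M_2)/6 = -13/3.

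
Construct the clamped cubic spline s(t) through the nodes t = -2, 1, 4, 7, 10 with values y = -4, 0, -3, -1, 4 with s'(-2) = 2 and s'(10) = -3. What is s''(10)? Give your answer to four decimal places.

-5.5119

Let m_i = s''(x_i). Step sizes h_i = 3, 3, 3, 3; slopes of the chords Δ_i = (y_(i+1) - y_i)/h_i = 4/3, -1, 2/3, 5/3.
  3·m_0 + 12·m_1 + 3·m_2 = 6(Δ_1 - Δ_0) = -14
  3·m_1 + 12·m_2 + 3·m_3 = 6(Δ_2 - Δ_1) = 10
  3·m_2 + 12·m_3 + 3·m_4 = 6(Δ_3 - Δ_2) = 6
Clamped end conditions give two more equations: 2h_0·m_0 + h_0·m_1 = 6(Δ_0 - s'(-2)) = -4 and h_3·m_3 + 2h_3·m_4 = 6(s'(10) - Δ_3) = -28.
Hence m_0 = 1/84, m_1 = -19/14, m_2 = 3/4, m_3 = 71/42, m_4 = -463/84.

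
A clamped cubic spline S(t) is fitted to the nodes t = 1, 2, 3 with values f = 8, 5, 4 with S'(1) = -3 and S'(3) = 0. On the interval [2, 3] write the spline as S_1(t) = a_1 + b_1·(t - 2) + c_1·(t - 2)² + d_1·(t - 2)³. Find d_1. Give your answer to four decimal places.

-0.2500

Let M_i = S''(x_i). Step sizes h_i = 1, 1; slopes of the chords Δ_i = (y_(i+1) - y_i)/h_i = -3, -1.
  1·M_0 + 4·M_1 + 1·M_2 = 6(Δ_1 - Δ_0) = 12
Clamped end conditions give two more equations: 2h_0·M_0 + h_0·M_1 = 6(Δ_0 - S'(1)) = 0 and h_1·M_1 + 2h_1·M_2 = 6(S'(3) - Δ_1) = 6.
Solving: M_0 = -3/2, M_1 = 3, M_2 = 3/2.
On [2, 3], with S_1(t) = a_1 + b_1·(t - 2) + c_1·(t - 2)² + d_1·(t - 2)³: c_1 = M_1/2 = 3/2, d_1 = (M_2 - M_1)/(6h_1) = -1/4, b_1 = Δ_1 - h_1(2M_1 + M_2)/6 = -9/4.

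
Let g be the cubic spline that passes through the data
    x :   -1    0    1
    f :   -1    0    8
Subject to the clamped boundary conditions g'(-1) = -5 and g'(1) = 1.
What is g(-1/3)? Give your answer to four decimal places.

Put m_i = g'' at the i-th knot. Here h = (1, 1) and Δ = (1, 8), so the interior equations h_(i-1)·m_(i-1) + 2(h_(i-1)+h_i)·m_i + h_i·m_(i+1) = 6(Δ_i − Δ_(i-1)) read
  1·m_0 + 4·m_1 + 1·m_2 = 6(Δ_1 - Δ_0) = 42
Clamped end conditions give two more equations: 2h_0·m_0 + h_0·m_1 = 6(Δ_0 - g'(-1)) = 36 and h_1·m_1 + 2h_1·m_2 = 6(g'(1) - Δ_1) = -42.
Solving: m_0 = 21/2, m_1 = 15, m_2 = -57/2.
On [-1, 0], g(x) = -1 - 5·(x + 1) + 21/4·(x + 1)² + 3/4·(x + 1)³.
With (x + 1) = 2/3: g(-1/3) = -16/9.

-1.7778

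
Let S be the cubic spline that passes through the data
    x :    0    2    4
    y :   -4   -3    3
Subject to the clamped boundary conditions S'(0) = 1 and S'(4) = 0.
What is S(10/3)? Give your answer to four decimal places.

1.7963

Write m_i for S''(x_i). With h_i = 2, 2 and divided differences Δ_i = 1/2, 3, the continuity of S' gives the tridiagonal system
  2·m_0 + 8·m_1 + 2·m_2 = 6(Δ_1 - Δ_0) = 15
Clamped end conditions give two more equations: 2h_0·m_0 + h_0·m_1 = 6(Δ_0 - S'(0)) = -3 and h_1·m_1 + 2h_1·m_2 = 6(S'(4) - Δ_1) = -18.
Forward elimination and back-substitution give m_0 = -23/8, m_1 = 17/4, m_2 = -53/8.
On [2, 4], S(x) = -3 + 19/8·(x - 2) + 17/8·(x - 2)² - 29/32·(x - 2)³.
With (x - 2) = 4/3: S(10/3) = 97/54.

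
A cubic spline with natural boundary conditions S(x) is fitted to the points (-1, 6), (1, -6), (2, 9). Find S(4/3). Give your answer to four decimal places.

-2.2963

Put M_i = S'' at the i-th knot. Here h = (2, 1) and Δ = (-6, 15), so the interior equations h_(i-1)·M_(i-1) + 2(h_(i-1)+h_i)·M_i + h_i·M_(i+1) = 6(Δ_i − Δ_(i-1)) read
  2·M_0 + 6·M_1 + 1·M_2 = 6(Δ_1 - Δ_0) = 126
Natural end conditions: M_0 = M_2 = 0.
Hence M_0 = 0, M_1 = 21, M_2 = 0.
On [1, 2], S(x) = -6 + 8·(x - 1) + 21/2·(x - 1)² - 7/2·(x - 1)³.
With (x - 1) = 1/3: S(4/3) = -62/27.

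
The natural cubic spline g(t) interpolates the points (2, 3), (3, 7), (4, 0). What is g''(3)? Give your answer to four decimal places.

Write M_i for g''(x_i). With h_i = 1, 1 and divided differences Δ_i = 4, -7, the continuity of g' gives the tridiagonal system
  1·M_0 + 4·M_1 + 1·M_2 = 6(Δ_1 - Δ_0) = -66
Natural end conditions: M_0 = M_2 = 0.
Forward elimination and back-substitution give M_0 = 0, M_1 = -33/2, M_2 = 0.

-16.5000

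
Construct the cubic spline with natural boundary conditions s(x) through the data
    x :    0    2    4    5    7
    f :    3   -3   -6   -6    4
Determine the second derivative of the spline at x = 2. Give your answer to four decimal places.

1.0430

Let σ_i = s''(x_i). Step sizes h_i = 2, 2, 1, 2; slopes of the chords Δ_i = (y_(i+1) - y_i)/h_i = -3, -3/2, 0, 5.
  2·σ_0 + 8·σ_1 + 2·σ_2 = 6(Δ_1 - Δ_0) = 9
  2·σ_1 + 6·σ_2 + 1·σ_3 = 6(Δ_2 - Δ_1) = 9
  1·σ_2 + 6·σ_3 + 2·σ_4 = 6(Δ_3 - Δ_2) = 30
Natural end conditions: σ_0 = σ_4 = 0.
Forward elimination and back-substitution give σ_0 = 0, σ_1 = 267/256, σ_2 = 21/64, σ_3 = 633/128, σ_4 = 0.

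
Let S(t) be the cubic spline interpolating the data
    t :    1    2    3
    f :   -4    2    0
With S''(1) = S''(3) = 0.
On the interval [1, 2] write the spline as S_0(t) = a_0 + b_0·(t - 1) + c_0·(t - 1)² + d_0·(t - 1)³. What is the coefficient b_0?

Write M_i for S''(x_i). With h_i = 1, 1 and divided differences Δ_i = 6, -2, the continuity of S' gives the tridiagonal system
  1·M_0 + 4·M_1 + 1·M_2 = 6(Δ_1 - Δ_0) = -48
Natural end conditions: M_0 = M_2 = 0.
Solving: M_0 = 0, M_1 = -12, M_2 = 0.
On [1, 2], with S_0(t) = a_0 + b_0·(t - 1) + c_0·(t - 1)² + d_0·(t - 1)³: c_0 = M_0/2 = 0, d_0 = (M_1 - M_0)/(6h_0) = -2, b_0 = Δ_0 - h_0(2M_0 + M_1)/6 = 8.

8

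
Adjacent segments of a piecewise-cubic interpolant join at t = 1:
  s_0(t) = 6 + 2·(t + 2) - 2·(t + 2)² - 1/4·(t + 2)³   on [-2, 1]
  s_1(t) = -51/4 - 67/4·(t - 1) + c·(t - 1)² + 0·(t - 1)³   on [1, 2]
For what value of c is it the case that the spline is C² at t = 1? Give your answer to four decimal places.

-4.2500

s_0''(t) = -4 - 3/2·(t + 2), so s_0''(1) = -17/2. On the right, s_1''(1) = 2c, so c = -17/4.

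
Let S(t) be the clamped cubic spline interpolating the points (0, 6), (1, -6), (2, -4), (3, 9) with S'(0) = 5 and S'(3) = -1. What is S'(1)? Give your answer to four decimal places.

-12.4000

Write M_i for S''(x_i). With h_i = 1, 1, 1 and divided differences Δ_i = -12, 2, 13, the continuity of S' gives the tridiagonal system
  1·M_0 + 4·M_1 + 1·M_2 = 6(Δ_1 - Δ_0) = 84
  1·M_1 + 4·M_2 + 1·M_3 = 6(Δ_2 - Δ_1) = 66
Clamped end conditions give two more equations: 2h_0·M_0 + h_0·M_1 = 6(Δ_0 - S'(0)) = -102 and h_2·M_2 + 2h_2·M_3 = 6(S'(3) - Δ_2) = -84.
Solving: M_0 = -336/5, M_1 = 162/5, M_2 = 108/5, M_3 = -264/5.
On [1, 2], S'(t) = b_1 + 2c_1·(t - 1) + 3d_1·(t - 1)² with b_1 = Δ_1 - h_1(2M_1 + M_2)/6 = -62/5, c_1 = M_1/2 = 81/5, d_1 = (M_2 - M_1)/(6h_1) = -9/5. So S'(1) = -62/5.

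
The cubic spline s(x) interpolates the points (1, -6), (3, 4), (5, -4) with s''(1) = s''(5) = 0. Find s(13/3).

Write σ_i for s''(x_i). With h_i = 2, 2 and divided differences Δ_i = 5, -4, the continuity of s' gives the tridiagonal system
  2·σ_0 + 8·σ_1 + 2·σ_2 = 6(Δ_1 - Δ_0) = -54
Natural end conditions: σ_0 = σ_2 = 0.
Solving: σ_0 = 0, σ_1 = -27/4, σ_2 = 0.
On [3, 5], s(x) = 4 + 1/2·(x - 3) - 27/8·(x - 3)² + 9/16·(x - 3)³.
With (x - 3) = 4/3: s(13/3) = 0.

0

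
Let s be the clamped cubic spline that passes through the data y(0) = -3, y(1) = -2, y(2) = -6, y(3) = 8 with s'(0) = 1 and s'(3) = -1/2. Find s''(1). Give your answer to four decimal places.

-22.8000

Put M_i = s'' at the i-th knot. Here h = (1, 1, 1) and Δ = (1, -4, 14), so the interior equations h_(i-1)·M_(i-1) + 2(h_(i-1)+h_i)·M_i + h_i·M_(i+1) = 6(Δ_i − Δ_(i-1)) read
  1·M_0 + 4·M_1 + 1·M_2 = 6(Δ_1 - Δ_0) = -30
  1·M_1 + 4·M_2 + 1·M_3 = 6(Δ_2 - Δ_1) = 108
Clamped end conditions give two more equations: 2h_0·M_0 + h_0·M_1 = 6(Δ_0 - s'(0)) = 0 and h_2·M_2 + 2h_2·M_3 = 6(s'(3) - Δ_2) = -87.
Solving the tridiagonal system: M_0 = 57/5, M_1 = -114/5, M_2 = 249/5, M_3 = -342/5.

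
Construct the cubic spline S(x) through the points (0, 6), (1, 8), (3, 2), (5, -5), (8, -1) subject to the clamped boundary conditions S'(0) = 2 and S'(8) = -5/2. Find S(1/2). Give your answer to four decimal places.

7.1677

Write m_i for S''(x_i). With h_i = 1, 2, 2, 3 and divided differences Δ_i = 2, -3, -7/2, 4/3, the continuity of S' gives the tridiagonal system
  1·m_0 + 6·m_1 + 2·m_2 = 6(Δ_1 - Δ_0) = -30
  2·m_1 + 8·m_2 + 2·m_3 = 6(Δ_2 - Δ_1) = -3
  2·m_2 + 10·m_3 + 3·m_4 = 6(Δ_3 - Δ_2) = 29
Clamped end conditions give two more equations: 2h_0·m_0 + h_0·m_1 = 6(Δ_0 - S'(0)) = 0 and h_3·m_3 + 2h_3·m_4 = 6(S'(8) - Δ_3) = -23.
Solving: m_0 = 569/212, m_1 = -569/106, m_2 = -101/424, m_3 = 511/106, m_4 = -3971/636.
On [0, 1], S(x) = 6 + 2·x + 569/424·x² - 569/424·x³.
With x = 1/2: S(1/2) = 24313/3392.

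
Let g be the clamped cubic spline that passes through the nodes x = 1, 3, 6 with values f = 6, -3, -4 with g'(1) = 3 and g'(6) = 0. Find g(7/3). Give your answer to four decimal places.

With σ_i denoting the second derivative at x_i, h_i = 2, 3, and Δ_i = (y_(i+1) − y_i)/h_i = -9/2, -1/3:
  2·σ_0 + 10·σ_1 + 3·σ_2 = 6(Δ_1 - Δ_0) = 25
Clamped end conditions give two more equations: 2h_0·σ_0 + h_0·σ_1 = 6(Δ_0 - g'(1)) = -45 and h_1·σ_1 + 2h_1·σ_2 = 6(g'(6) - Δ_1) = 2.
Solving the tridiagonal system: σ_0 = -287/20, σ_1 = 31/5, σ_2 = -83/30.
On [1, 3], g(x) = 6 + 3·(x - 1) - 287/40·(x - 1)² + 137/80·(x - 1)³.
With (x - 1) = 4/3: g(7/3) = 176/135.

1.3037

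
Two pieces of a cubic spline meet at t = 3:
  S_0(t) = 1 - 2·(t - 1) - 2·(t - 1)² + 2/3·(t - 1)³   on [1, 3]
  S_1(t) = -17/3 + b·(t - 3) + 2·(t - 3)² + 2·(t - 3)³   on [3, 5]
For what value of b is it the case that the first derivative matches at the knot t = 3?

S_0'(t) = -2 - 4·(t - 1) + 2·(t - 1)², so S_0'(3) = -2. On the right, S_1'(3) = b, so b = -2.

-2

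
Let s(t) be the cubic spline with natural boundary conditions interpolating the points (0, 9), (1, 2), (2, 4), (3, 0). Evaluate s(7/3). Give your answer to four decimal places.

Put m_i = s'' at the i-th knot. Here h = (1, 1, 1) and Δ = (-7, 2, -4), so the interior equations h_(i-1)·m_(i-1) + 2(h_(i-1)+h_i)·m_i + h_i·m_(i+1) = 6(Δ_i − Δ_(i-1)) read
  1·m_0 + 4·m_1 + 1·m_2 = 6(Δ_1 - Δ_0) = 54
  1·m_1 + 4·m_2 + 1·m_3 = 6(Δ_2 - Δ_1) = -36
Natural end conditions: m_0 = m_3 = 0.
Hence m_0 = 0, m_1 = 84/5, m_2 = -66/5, m_3 = 0.
On [2, 3], s(t) = 4 + 2/5·(t - 2) - 33/5·(t - 2)² + 11/5·(t - 2)³.
With (t - 2) = 1/3: s(7/3) = 94/27.

3.4815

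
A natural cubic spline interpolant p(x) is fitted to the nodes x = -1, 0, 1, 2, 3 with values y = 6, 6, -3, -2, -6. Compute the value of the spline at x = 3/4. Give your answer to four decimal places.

Put M_i = p'' at the i-th knot. Here h = (1, 1, 1, 1) and Δ = (0, -9, 1, -4), so the interior equations h_(i-1)·M_(i-1) + 2(h_(i-1)+h_i)·M_i + h_i·M_(i+1) = 6(Δ_i − Δ_(i-1)) read
  1·M_0 + 4·M_1 + 1·M_2 = 6(Δ_1 - Δ_0) = -54
  1·M_1 + 4·M_2 + 1·M_3 = 6(Δ_2 - Δ_1) = 60
  1·M_2 + 4·M_3 + 1·M_4 = 6(Δ_3 - Δ_2) = -30
Natural end conditions: M_0 = M_4 = 0.
Solving: M_0 = 0, M_1 = -135/7, M_2 = 162/7, M_3 = -93/7, M_4 = 0.
On [0, 1], p(x) = 6 - 45/7·x - 135/14·x² + 99/14·x³.
With x = 3/4: p(3/4) = -1131/896.

-1.2623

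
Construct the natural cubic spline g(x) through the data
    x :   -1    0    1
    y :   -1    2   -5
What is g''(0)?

Write m_i for g''(x_i). With h_i = 1, 1 and divided differences Δ_i = 3, -7, the continuity of g' gives the tridiagonal system
  1·m_0 + 4·m_1 + 1·m_2 = 6(Δ_1 - Δ_0) = -60
Natural end conditions: m_0 = m_2 = 0.
Solving: m_0 = 0, m_1 = -15, m_2 = 0.

-15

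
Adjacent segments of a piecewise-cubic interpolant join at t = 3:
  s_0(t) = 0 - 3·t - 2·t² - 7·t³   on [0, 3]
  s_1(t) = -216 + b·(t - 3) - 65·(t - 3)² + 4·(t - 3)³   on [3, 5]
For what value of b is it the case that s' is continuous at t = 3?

-204

s_0'(t) = -3 - 4·t - 21·t², so s_0'(3) = -204. On the right, s_1'(3) = b, so b = -204.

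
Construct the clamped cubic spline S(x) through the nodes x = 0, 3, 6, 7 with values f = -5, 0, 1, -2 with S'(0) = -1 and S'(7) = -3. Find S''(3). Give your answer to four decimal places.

-0.8602

Write m_i for S''(x_i). With h_i = 3, 3, 1 and divided differences Δ_i = 5/3, 1/3, -3, the continuity of S' gives the tridiagonal system
  3·m_0 + 12·m_1 + 3·m_2 = 6(Δ_1 - Δ_0) = -8
  3·m_1 + 8·m_2 + 1·m_3 = 6(Δ_2 - Δ_1) = -20
Clamped end conditions give two more equations: 2h_0·m_0 + h_0·m_1 = 6(Δ_0 - S'(0)) = 16 and h_2·m_2 + 2h_2·m_3 = 6(S'(7) - Δ_2) = 0.
Solving the tridiagonal system: m_0 = 96/31, m_1 = -80/93, m_2 = -72/31, m_3 = 36/31.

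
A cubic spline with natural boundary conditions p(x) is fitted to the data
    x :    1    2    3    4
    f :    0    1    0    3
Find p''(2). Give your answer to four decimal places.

Put m_i = p'' at the i-th knot. Here h = (1, 1, 1) and Δ = (1, -1, 3), so the interior equations h_(i-1)·m_(i-1) + 2(h_(i-1)+h_i)·m_i + h_i·m_(i+1) = 6(Δ_i − Δ_(i-1)) read
  1·m_0 + 4·m_1 + 1·m_2 = 6(Δ_1 - Δ_0) = -12
  1·m_1 + 4·m_2 + 1·m_3 = 6(Δ_2 - Δ_1) = 24
Natural end conditions: m_0 = m_3 = 0.
Solving the tridiagonal system: m_0 = 0, m_1 = -24/5, m_2 = 36/5, m_3 = 0.

-4.8000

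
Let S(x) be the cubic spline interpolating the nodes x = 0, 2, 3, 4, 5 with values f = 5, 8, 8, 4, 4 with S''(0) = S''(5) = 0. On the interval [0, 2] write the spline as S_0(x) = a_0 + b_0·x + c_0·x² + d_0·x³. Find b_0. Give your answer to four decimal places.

Write M_i for S''(x_i). With h_i = 2, 1, 1, 1 and divided differences Δ_i = 3/2, 0, -4, 0, the continuity of S' gives the tridiagonal system
  2·M_0 + 6·M_1 + 1·M_2 = 6(Δ_1 - Δ_0) = -9
  1·M_1 + 4·M_2 + 1·M_3 = 6(Δ_2 - Δ_1) = -24
  1·M_2 + 4·M_3 + 1·M_4 = 6(Δ_3 - Δ_2) = 24
Natural end conditions: M_0 = M_4 = 0.
Forward elimination and back-substitution give M_0 = 0, M_1 = -15/86, M_2 = -342/43, M_3 = 687/86, M_4 = 0.
On [0, 2], with S_0(x) = a_0 + b_0·x + c_0·x² + d_0·x³: c_0 = M_0/2 = 0, d_0 = (M_1 - M_0)/(6h_0) = -5/344, b_0 = Δ_0 - h_0(2M_0 + M_1)/6 = 67/43.

1.5581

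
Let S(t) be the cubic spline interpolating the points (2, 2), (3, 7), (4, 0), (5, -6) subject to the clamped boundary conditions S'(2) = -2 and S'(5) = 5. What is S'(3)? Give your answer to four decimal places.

1.8667

Put σ_i = S'' at the i-th knot. Here h = (1, 1, 1) and Δ = (5, -7, -6), so the interior equations h_(i-1)·σ_(i-1) + 2(h_(i-1)+h_i)·σ_i + h_i·σ_(i+1) = 6(Δ_i − Δ_(i-1)) read
  1·σ_0 + 4·σ_1 + 1·σ_2 = 6(Δ_1 - Δ_0) = -72
  1·σ_1 + 4·σ_2 + 1·σ_3 = 6(Δ_2 - Δ_1) = 6
Clamped end conditions give two more equations: 2h_0·σ_0 + h_0·σ_1 = 6(Δ_0 - S'(2)) = 42 and h_2·σ_2 + 2h_2·σ_3 = 6(S'(5) - Δ_2) = 66.
Solving: σ_0 = 514/15, σ_1 = -398/15, σ_2 = -2/15, σ_3 = 496/15.
On [3, 4], S'(t) = b_1 + 2c_1·(t - 3) + 3d_1·(t - 3)² with b_1 = Δ_1 - h_1(2σ_1 + σ_2)/6 = 28/15, c_1 = σ_1/2 = -199/15, d_1 = (σ_2 - σ_1)/(6h_1) = 22/5. So S'(3) = 28/15.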